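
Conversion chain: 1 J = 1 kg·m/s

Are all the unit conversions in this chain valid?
The chain is incorrect (it contains an error).

Incorrect: Joule is kg·m²/s², not kg·m/s (that is momentum)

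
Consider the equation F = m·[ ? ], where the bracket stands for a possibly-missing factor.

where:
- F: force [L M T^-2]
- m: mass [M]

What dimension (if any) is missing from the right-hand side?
[L T^-2] — acceleration (e.g. a)

F has dimensions [L M T^-2]; m has dimensions [M].
The bracketed factor must supply [L M T^-2] / [M] = [L T^-2].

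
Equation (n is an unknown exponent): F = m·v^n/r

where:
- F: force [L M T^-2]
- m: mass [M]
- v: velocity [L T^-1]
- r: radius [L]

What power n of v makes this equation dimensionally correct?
n = 2

F has dimensions [L M T^-2]; v has dimensions [L T^-1].
The rest of the RHS has dimensions [L^-1 M], so v^n must supply [L^2 T^-2].
With n = 2: m·v^2/r has dimensions [L M T^-2], matching the LHS ✓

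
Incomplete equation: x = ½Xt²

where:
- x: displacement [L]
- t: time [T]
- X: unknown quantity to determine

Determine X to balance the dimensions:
X = a (acceleration), dimensions [L T^-2]

x has dimensions [L]; the rest of the RHS (½ t²) has dimensions [T^2].
So X must have dimensions [L T^-2] — X = a (acceleration).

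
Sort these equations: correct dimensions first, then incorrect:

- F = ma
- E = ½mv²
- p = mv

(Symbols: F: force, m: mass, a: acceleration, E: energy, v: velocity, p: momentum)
Dimensionally correct: F = ma, E = ½mv², p = mv
Dimensionally incorrect: none
Ordered (correct first, then incorrect): F = ma, E = ½mv², p = mv

- F = ma: LHS [L M T^-2], RHS [L M T^-2] → correct ✓
- E = ½mv²: LHS [L^2 M T^-2], RHS [L^2 M T^-2] → correct ✓
- p = mv: LHS [L M T^-1], RHS [L M T^-1] → correct ✓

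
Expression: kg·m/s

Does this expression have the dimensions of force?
No

The expression kg·m/s has dimensions [L M T^-1], but force has dimensions [L M T^-2].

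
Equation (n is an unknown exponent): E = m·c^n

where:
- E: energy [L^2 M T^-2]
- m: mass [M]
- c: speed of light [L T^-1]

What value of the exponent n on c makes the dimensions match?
n = 2

E has dimensions [L^2 M T^-2]; c has dimensions [L T^-1].
The rest of the RHS has dimensions [M], so c^n must supply [L^2 T^-2].
With n = 2: m·c^2 has dimensions [L^2 M T^-2], matching the LHS ✓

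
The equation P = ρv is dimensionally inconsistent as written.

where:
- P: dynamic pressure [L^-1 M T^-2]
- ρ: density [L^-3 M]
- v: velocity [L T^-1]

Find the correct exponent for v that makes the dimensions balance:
The exponent of v should be 2: P = ρv^2

The LHS P has dimensions [L^-1 M T^-2]; v has dimensions [L T^-1].
As written, the RHS ρv (exponent 1 on v) has dimensions [L^-2 M T^-1], which does not match.
With exponent 2, the RHS ρv^2 has dimensions [L^-1 M T^-2], matching the LHS.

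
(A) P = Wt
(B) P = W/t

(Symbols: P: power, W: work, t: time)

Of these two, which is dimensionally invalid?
(A)

(A) P = Wt: LHS [L^2 M T^-3], RHS [L^2 M T^-1] ✗
(B) P = W/t: LHS [L^2 M T^-3], RHS [L^2 M T^-3] ✓

Expression (A) P = Wt is dimensionally incorrect.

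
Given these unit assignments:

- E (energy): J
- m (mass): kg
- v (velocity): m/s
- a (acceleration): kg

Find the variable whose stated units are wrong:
a

The variable a (acceleration) should have units m/s², not kg.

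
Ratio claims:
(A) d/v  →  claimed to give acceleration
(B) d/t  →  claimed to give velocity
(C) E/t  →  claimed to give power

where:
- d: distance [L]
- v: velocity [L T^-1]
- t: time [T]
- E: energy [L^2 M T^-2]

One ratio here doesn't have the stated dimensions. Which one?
(A) d/v does not give acceleration

(A) d/v: [T] ≠ acceleration [L T^-2] ✗
(B) d/t: [L T^-1] = velocity [L T^-1] ✓
(C) E/t: [L^2 M T^-3] = power [L^2 M T^-3] ✓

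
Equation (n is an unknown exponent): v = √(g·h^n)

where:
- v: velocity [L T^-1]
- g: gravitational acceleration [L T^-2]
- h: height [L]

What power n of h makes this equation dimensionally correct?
n = 1

v has dimensions [L T^-1]; h has dimensions [L].
With n = 1: √(g·h^1) has dimensions [L T^-1], matching the LHS ✓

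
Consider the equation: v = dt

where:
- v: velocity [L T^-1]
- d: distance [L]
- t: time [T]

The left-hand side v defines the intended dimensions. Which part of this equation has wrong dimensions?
The right-hand side term dt

v has dimensions [L T^-1], but dt has dimensions [L T], so the term dt is dimensionally wrong for v.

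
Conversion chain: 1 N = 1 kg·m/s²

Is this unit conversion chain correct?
The chain is correct (no errors).

Correct: Newton is defined as kg·m/s²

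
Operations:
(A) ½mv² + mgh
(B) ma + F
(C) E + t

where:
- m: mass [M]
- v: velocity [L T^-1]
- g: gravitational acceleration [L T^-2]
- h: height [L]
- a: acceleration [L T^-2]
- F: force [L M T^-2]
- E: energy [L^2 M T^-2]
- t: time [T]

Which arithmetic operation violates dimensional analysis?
(C) E + t

(A) ½mv² + mgh: ½mv² [L^2 M T^-2] and mgh [L^2 M T^-2] — same dimensions ✓
(B) ma + F: ma [L M T^-2] and F [L M T^-2] — same dimensions ✓
(C) E + t: E [L^2 M T^-2] and t [T] — different dimensions cannot be added/subtracted ✗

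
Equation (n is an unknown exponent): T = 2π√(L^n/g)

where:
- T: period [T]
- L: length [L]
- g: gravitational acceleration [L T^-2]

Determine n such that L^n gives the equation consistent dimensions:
n = 1

T has dimensions [T]; L has dimensions [L].
With n = 1: 2π√(L^1/g) has dimensions [T], matching the LHS ✓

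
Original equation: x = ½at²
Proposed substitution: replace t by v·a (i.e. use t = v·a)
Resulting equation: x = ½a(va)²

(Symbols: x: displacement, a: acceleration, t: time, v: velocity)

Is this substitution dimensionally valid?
No

[t] = [T] and [v·a] = [L^2 T^-3]. These differ, so the substitution replaces a quantity by one of different dimensions and the result x = ½a(va)² has LHS [L] vs RHS [L^5 T^-8] — inconsistent.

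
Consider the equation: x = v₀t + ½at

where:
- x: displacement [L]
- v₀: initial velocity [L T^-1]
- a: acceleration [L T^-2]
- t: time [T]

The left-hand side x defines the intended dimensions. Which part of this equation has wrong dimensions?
The term ½at

Checking each RHS term against the LHS:
- v₀t: [L] — matches x [L] ✓
- ½at: [L T^-1] — does NOT match x [L] ✗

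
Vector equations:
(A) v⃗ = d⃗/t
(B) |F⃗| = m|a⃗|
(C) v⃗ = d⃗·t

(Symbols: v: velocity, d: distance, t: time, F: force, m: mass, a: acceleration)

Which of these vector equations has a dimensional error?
(C) v⃗ = d⃗·t

(A) v⃗ = d⃗/t: LHS [L T^-1], RHS [L T^-1] ✓ — displacement (vector) divided by time (scalar)
(B) |F⃗| = m|a⃗|: LHS [L M T^-2], RHS [L M T^-2] ✓ — magnitudes of vectors are scalars
(C) v⃗ = d⃗·t: LHS [L T^-1], RHS [L T] ✗ — velocity is displacement per time; should be d⃗/t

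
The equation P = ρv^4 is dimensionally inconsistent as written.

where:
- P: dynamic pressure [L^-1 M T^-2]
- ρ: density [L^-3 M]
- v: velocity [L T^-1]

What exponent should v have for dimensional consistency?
The exponent of v should be 2: P = ρv^2

The LHS P has dimensions [L^-1 M T^-2]; v has dimensions [L T^-1].
As written, the RHS ρv^4 (exponent 4 on v) has dimensions [L M T^-4], which does not match.
With exponent 2, the RHS ρv^2 has dimensions [L^-1 M T^-2], matching the LHS.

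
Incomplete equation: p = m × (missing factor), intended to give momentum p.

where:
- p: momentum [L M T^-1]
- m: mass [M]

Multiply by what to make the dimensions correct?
v (velocity), dimensions [L T^-1]

p has dimensions [L M T^-1] and m has dimensions [M].
The missing factor must have dimensions [L M T^-1] / [M] = [L T^-1], i.e. velocity (v).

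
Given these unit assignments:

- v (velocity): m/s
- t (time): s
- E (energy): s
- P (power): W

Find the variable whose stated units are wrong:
E

The variable E (energy) should have units J, not s.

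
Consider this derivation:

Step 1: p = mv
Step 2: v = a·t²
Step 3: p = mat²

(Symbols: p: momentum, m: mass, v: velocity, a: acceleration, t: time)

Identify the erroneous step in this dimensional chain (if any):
Step 2

Step 1: p = mv → LHS [L M T^-1], RHS [L M T^-1] ✓
Step 2: v = a·t² → LHS [L T^-1], RHS [L] ✗

The first dimensional inconsistency appears in step 2: v = a·t²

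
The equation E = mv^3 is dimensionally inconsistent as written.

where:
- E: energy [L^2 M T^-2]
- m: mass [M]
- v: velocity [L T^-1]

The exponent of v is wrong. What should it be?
The exponent of v should be 2: E = mv^2

The LHS E has dimensions [L^2 M T^-2]; v has dimensions [L T^-1].
As written, the RHS mv^3 (exponent 3 on v) has dimensions [L^3 M T^-3], which does not match.
With exponent 2, the RHS mv^2 has dimensions [L^2 M T^-2], matching the LHS.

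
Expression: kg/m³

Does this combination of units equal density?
Yes

The expression kg/m³ has dimensions [L^-3 M], which is exactly density [L^-3 M].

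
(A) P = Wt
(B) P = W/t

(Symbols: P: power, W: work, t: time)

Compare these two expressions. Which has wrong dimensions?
(A)

(A) P = Wt: LHS [L^2 M T^-3], RHS [L^2 M T^-1] ✗
(B) P = W/t: LHS [L^2 M T^-3], RHS [L^2 M T^-3] ✓

Expression (A) P = Wt is dimensionally incorrect.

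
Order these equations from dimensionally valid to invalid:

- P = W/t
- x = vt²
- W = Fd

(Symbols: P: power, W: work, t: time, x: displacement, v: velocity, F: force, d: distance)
Dimensionally correct: P = W/t, W = Fd
Dimensionally incorrect: x = vt²
Ordered (correct first, then incorrect): P = W/t, W = Fd, x = vt²

- P = W/t: LHS [L^2 M T^-3], RHS [L^2 M T^-3] → correct ✓
- x = vt²: LHS [L], RHS [L T] → incorrect ✗
- W = Fd: LHS [L^2 M T^-2], RHS [L^2 M T^-2] → correct ✓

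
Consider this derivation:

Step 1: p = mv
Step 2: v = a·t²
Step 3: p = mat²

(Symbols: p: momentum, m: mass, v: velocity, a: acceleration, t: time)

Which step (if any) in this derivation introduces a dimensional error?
Step 2

Step 1: p = mv → LHS [L M T^-1], RHS [L M T^-1] ✓
Step 2: v = a·t² → LHS [L T^-1], RHS [L] ✗

The first dimensional inconsistency appears in step 2: v = a·t²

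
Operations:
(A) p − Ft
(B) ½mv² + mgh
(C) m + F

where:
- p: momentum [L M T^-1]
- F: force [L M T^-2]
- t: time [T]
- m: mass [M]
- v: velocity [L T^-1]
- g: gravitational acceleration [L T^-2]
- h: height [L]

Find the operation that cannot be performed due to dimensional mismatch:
(C) m + F

(A) p − Ft: p [L M T^-1] and Ft [L M T^-1] — same dimensions ✓
(B) ½mv² + mgh: ½mv² [L^2 M T^-2] and mgh [L^2 M T^-2] — same dimensions ✓
(C) m + F: m [M] and F [L M T^-2] — different dimensions cannot be added/subtracted ✗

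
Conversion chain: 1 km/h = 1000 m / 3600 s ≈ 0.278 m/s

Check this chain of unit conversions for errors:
The chain is correct (no errors).

Correct: 1 km = 1000 m, 1 h = 3600 s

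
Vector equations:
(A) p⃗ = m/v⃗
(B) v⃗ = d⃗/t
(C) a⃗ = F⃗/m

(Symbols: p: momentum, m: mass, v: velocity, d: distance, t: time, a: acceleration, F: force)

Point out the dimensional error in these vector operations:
(A) p⃗ = m/v⃗

(A) p⃗ = m/v⃗: LHS [L M T^-1], RHS [L^-1 M T] ✗ — momentum is mass times velocity; should be mv⃗ (and division by a vector is undefined)
(B) v⃗ = d⃗/t: LHS [L T^-1], RHS [L T^-1] ✓ — displacement (vector) divided by time (scalar)
(C) a⃗ = F⃗/m: LHS [L T^-2], RHS [L T^-2] ✓ — force (vector) divided by mass (scalar)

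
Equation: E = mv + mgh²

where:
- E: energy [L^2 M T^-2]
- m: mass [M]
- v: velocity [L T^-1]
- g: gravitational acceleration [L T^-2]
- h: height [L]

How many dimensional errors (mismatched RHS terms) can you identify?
2

LHS E: [L^2 M T^-2]
- mv: [L M T^-1] ✗
- mgh²: [L^3 M T^-2] ✗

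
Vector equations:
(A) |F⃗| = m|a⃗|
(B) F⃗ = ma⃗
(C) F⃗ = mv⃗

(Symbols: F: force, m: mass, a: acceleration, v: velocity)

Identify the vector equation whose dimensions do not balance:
(C) F⃗ = mv⃗

(A) |F⃗| = m|a⃗|: LHS [L M T^-2], RHS [L M T^-2] ✓ — magnitudes of vectors are scalars
(B) F⃗ = ma⃗: LHS [L M T^-2], RHS [L M T^-2] ✓ — Force and acceleration are vectors, mass is a scalar
(C) F⃗ = mv⃗: LHS [L M T^-2], RHS [L M T^-1] ✗ — mass times velocity is momentum, not force; should be ma⃗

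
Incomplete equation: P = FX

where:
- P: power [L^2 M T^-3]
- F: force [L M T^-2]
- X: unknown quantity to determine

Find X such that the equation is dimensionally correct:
X = v (velocity), dimensions [L T^-1]

P has dimensions [L^2 M T^-3]; the rest of the RHS (F) has dimensions [L M T^-2].
So X must have dimensions [L T^-1] — X = v (velocity).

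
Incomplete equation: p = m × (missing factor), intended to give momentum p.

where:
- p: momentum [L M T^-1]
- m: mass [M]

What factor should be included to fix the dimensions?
v (velocity), dimensions [L T^-1]

p has dimensions [L M T^-1] and m has dimensions [M].
The missing factor must have dimensions [L M T^-1] / [M] = [L T^-1], i.e. velocity (v).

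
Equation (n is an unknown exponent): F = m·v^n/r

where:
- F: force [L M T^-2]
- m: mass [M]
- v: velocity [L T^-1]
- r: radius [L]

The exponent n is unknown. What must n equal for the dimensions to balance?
n = 2

F has dimensions [L M T^-2]; v has dimensions [L T^-1].
The rest of the RHS has dimensions [L^-1 M], so v^n must supply [L^2 T^-2].
With n = 2: m·v^2/r has dimensions [L M T^-2], matching the LHS ✓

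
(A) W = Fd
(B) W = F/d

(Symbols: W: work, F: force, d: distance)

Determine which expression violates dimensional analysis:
(B)

(A) W = Fd: LHS [L^2 M T^-2], RHS [L^2 M T^-2] ✓
(B) W = F/d: LHS [L^2 M T^-2], RHS [M T^-2] ✗

Expression (B) W = F/d is dimensionally incorrect.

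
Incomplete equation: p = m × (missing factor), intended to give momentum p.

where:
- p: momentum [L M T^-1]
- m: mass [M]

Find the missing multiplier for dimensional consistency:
v (velocity), dimensions [L T^-1]

p has dimensions [L M T^-1] and m has dimensions [M].
The missing factor must have dimensions [L M T^-1] / [M] = [L T^-1], i.e. velocity (v).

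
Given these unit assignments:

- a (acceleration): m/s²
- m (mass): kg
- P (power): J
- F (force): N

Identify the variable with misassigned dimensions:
P

The variable P (power) should have units W, not J.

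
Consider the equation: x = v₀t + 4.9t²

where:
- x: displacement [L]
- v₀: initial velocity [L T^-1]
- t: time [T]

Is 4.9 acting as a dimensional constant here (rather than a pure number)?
Yes

x has dimensions [L], while t² alone has dimensions [T^2]. For the equation to balance, the factor 4.9 must carry dimensions [L T^-2] — it is a dimensional constant (a numerical value of a physical quantity with its units suppressed), not a pure number.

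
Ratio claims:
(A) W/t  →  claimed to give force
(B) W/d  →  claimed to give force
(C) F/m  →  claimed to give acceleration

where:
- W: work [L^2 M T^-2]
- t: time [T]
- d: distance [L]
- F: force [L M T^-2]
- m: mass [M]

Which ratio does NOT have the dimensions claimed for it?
(A) W/t does not give force

(A) W/t: [L^2 M T^-3] ≠ force [L M T^-2] ✗
(B) W/d: [L M T^-2] = force [L M T^-2] ✓
(C) F/m: [L T^-2] = acceleration [L T^-2] ✓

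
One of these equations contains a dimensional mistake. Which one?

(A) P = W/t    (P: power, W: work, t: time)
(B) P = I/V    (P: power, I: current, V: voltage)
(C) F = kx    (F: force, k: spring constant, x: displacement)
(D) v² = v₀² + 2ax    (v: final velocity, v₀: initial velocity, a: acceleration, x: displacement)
(B) P = I/V

The equation (B) P = I/V is dimensionally incorrect.

LHS (P): [L^2 M T^-3]
RHS (I/V): [I^2 L^-2 M^-1 T^3] ✗

The dimensions do not match. The other three equations balance.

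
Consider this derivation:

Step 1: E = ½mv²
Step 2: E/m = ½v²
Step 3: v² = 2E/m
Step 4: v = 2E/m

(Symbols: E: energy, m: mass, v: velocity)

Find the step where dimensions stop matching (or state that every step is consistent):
Step 4

Step 1: E = ½mv² → LHS [L^2 M T^-2], RHS [L^2 M T^-2] ✓
Step 2: E/m = ½v² → LHS [L^2 T^-2], RHS [L^2 T^-2] ✓
Step 3: v² = 2E/m → LHS [L^2 T^-2], RHS [L^2 T^-2] ✓
Step 4: v = 2E/m → LHS [L T^-1], RHS [L^2 T^-2] ✗

The first dimensional inconsistency appears in step 4: v = 2E/m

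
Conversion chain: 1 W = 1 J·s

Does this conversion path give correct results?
The chain is incorrect (it contains an error).

Incorrect: Watt is J/s, not J·s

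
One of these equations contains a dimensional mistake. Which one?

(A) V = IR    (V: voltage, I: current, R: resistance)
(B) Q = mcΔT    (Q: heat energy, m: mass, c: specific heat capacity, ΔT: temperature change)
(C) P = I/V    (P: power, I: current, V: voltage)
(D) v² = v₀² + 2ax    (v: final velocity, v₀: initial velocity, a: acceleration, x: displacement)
(C) P = I/V

The equation (C) P = I/V is dimensionally incorrect.

LHS (P): [L^2 M T^-3]
RHS (I/V): [I^2 L^-2 M^-1 T^3] ✗

The dimensions do not match. The other three equations balance.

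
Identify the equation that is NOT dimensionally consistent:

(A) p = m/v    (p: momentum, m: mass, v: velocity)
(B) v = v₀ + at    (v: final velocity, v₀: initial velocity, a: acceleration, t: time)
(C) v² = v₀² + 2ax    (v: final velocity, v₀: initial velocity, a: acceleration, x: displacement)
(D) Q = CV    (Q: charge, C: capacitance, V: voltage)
(A) p = m/v

The equation (A) p = m/v is dimensionally incorrect.

LHS (p): [L M T^-1]
RHS (m/v): [L^-1 M T] ✗

The dimensions do not match. The other three equations balance.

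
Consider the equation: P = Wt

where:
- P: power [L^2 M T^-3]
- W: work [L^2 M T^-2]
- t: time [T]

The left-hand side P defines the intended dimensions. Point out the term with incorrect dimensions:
The right-hand side term Wt

P has dimensions [L^2 M T^-3], but Wt has dimensions [L^2 M T^-1], so the term Wt is dimensionally wrong for P.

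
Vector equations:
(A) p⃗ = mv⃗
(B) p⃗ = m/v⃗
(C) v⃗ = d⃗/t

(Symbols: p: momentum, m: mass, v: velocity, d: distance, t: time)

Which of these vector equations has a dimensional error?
(B) p⃗ = m/v⃗

(A) p⃗ = mv⃗: LHS [L M T^-1], RHS [L M T^-1] ✓ — mass (scalar) times velocity (vector)
(B) p⃗ = m/v⃗: LHS [L M T^-1], RHS [L^-1 M T] ✗ — momentum is mass times velocity; should be mv⃗ (and division by a vector is undefined)
(C) v⃗ = d⃗/t: LHS [L T^-1], RHS [L T^-1] ✓ — displacement (vector) divided by time (scalar)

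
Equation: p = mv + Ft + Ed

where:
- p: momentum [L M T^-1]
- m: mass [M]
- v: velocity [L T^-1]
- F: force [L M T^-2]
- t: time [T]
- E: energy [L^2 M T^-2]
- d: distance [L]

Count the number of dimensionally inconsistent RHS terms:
1

LHS p: [L M T^-1]
- mv: [L M T^-1] ✓
- Ft: [L M T^-1] ✓
- Ed: [L^3 M T^-2] ✗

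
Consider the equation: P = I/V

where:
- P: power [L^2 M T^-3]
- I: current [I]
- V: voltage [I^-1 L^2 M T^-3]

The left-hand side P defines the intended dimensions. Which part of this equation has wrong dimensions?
The right-hand side term I/V

P has dimensions [L^2 M T^-3], but I/V has dimensions [I^2 L^-2 M^-1 T^3], so the term I/V is dimensionally wrong for P.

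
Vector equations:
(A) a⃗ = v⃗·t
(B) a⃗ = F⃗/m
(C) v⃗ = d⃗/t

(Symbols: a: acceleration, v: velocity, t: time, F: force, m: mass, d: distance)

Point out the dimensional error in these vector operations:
(A) a⃗ = v⃗·t

(A) a⃗ = v⃗·t: LHS [L T^-2], RHS [L] ✗ — acceleration is velocity per time; should be v⃗/t
(B) a⃗ = F⃗/m: LHS [L T^-2], RHS [L T^-2] ✓ — force (vector) divided by mass (scalar)
(C) v⃗ = d⃗/t: LHS [L T^-1], RHS [L T^-1] ✓ — displacement (vector) divided by time (scalar)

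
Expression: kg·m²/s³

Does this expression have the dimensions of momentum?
No

The expression kg·m²/s³ has dimensions [L^2 M T^-3], but momentum has dimensions [L M T^-1].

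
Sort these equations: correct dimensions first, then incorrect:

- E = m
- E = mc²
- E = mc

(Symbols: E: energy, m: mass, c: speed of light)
Dimensionally correct: E = mc²
Dimensionally incorrect: E = m, E = mc
Ordered (correct first, then incorrect): E = mc², E = m, E = mc

- E = m: LHS [L^2 M T^-2], RHS [M] → incorrect ✗
- E = mc²: LHS [L^2 M T^-2], RHS [L^2 M T^-2] → correct ✓
- E = mc: LHS [L^2 M T^-2], RHS [L M T^-1] → incorrect ✗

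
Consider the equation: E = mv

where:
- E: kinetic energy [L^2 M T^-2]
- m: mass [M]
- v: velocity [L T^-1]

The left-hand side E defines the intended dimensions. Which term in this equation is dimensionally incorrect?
The right-hand side term mv

E has dimensions [L^2 M T^-2], but mv has dimensions [L M T^-1], so the term mv is dimensionally wrong for E.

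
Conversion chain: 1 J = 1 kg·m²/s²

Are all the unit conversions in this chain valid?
The chain is correct (no errors).

Correct: Joule is defined as kg·m²/s²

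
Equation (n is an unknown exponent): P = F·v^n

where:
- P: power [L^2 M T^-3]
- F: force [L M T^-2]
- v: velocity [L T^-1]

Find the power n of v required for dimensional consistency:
n = 1

P has dimensions [L^2 M T^-3]; v has dimensions [L T^-1].
The rest of the RHS has dimensions [L M T^-2], so v^n must supply [L T^-1].
With n = 1: F·v^1 has dimensions [L^2 M T^-3], matching the LHS ✓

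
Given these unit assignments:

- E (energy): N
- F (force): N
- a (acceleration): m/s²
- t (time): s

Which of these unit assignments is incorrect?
E

The variable E (energy) should have units J, not N.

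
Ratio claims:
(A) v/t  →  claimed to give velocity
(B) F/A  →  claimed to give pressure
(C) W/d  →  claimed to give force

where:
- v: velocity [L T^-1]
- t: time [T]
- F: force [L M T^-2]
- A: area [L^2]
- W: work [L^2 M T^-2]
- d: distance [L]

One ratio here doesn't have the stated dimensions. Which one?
(A) v/t does not give velocity

(A) v/t: [L T^-2] ≠ velocity [L T^-1] ✗
(B) F/A: [L^-1 M T^-2] = pressure [L^-1 M T^-2] ✓
(C) W/d: [L M T^-2] = force [L M T^-2] ✓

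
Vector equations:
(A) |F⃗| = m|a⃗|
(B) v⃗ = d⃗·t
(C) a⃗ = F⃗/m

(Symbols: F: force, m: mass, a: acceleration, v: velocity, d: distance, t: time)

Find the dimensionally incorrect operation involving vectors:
(B) v⃗ = d⃗·t

(A) |F⃗| = m|a⃗|: LHS [L M T^-2], RHS [L M T^-2] ✓ — magnitudes of vectors are scalars
(B) v⃗ = d⃗·t: LHS [L T^-1], RHS [L T] ✗ — velocity is displacement per time; should be d⃗/t
(C) a⃗ = F⃗/m: LHS [L T^-2], RHS [L T^-2] ✓ — force (vector) divided by mass (scalar)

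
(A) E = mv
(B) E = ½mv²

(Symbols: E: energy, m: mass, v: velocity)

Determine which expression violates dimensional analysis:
(A)

(A) E = mv: LHS [L^2 M T^-2], RHS [L M T^-1] ✗
(B) E = ½mv²: LHS [L^2 M T^-2], RHS [L^2 M T^-2] ✓

Expression (A) E = mv is dimensionally incorrect.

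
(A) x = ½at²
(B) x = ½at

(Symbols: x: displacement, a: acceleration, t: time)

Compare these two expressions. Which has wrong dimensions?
(B)

(A) x = ½at²: LHS [L], RHS [L] ✓
(B) x = ½at: LHS [L], RHS [L T^-1] ✗

Expression (B) x = ½at is dimensionally incorrect.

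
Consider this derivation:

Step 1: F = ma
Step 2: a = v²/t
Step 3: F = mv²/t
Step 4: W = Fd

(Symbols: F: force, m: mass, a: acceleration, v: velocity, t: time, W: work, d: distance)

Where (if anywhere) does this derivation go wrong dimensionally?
Step 2

Step 1: F = ma → LHS [L M T^-2], RHS [L M T^-2] ✓
Step 2: a = v²/t → LHS [L T^-2], RHS [L^2 T^-3] ✗

The first dimensional inconsistency appears in step 2: a = v²/t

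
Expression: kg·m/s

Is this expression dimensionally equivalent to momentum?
Yes

The expression kg·m/s has dimensions [L M T^-1], which is exactly momentum [L M T^-1].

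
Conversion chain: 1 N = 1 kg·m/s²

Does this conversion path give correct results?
The chain is correct (no errors).

Correct: Newton is defined as kg·m/s²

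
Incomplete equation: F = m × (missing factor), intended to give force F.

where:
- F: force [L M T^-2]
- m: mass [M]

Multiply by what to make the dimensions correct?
a (acceleration), dimensions [L T^-2]

F has dimensions [L M T^-2] and m has dimensions [M].
The missing factor must have dimensions [L M T^-2] / [M] = [L T^-2], i.e. acceleration (a).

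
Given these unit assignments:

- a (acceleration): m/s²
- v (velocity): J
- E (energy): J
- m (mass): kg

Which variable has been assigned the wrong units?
v

The variable v (velocity) should have units m/s, not J.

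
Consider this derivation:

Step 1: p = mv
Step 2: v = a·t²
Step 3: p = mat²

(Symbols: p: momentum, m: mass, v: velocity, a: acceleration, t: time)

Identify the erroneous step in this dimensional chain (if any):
Step 2

Step 1: p = mv → LHS [L M T^-1], RHS [L M T^-1] ✓
Step 2: v = a·t² → LHS [L T^-1], RHS [L] ✗

The first dimensional inconsistency appears in step 2: v = a·t²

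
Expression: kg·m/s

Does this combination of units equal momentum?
Yes

The expression kg·m/s has dimensions [L M T^-1], which is exactly momentum [L M T^-1].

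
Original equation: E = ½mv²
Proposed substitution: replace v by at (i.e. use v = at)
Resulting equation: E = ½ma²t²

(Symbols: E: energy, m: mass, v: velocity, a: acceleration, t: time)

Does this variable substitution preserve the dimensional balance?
Yes

[v] = [L T^-1] and [at] = [L T^-1]. These match, so the substitution replaces a quantity by one of the same dimensions and the result E = ½ma²t² has LHS [L^2 M T^-2] vs RHS [L^2 M T^-2] — still consistent.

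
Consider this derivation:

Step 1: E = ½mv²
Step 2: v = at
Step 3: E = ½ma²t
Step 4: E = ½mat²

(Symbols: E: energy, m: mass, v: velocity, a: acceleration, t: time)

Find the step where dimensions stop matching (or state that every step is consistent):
Step 3

Step 1: E = ½mv² → LHS [L^2 M T^-2], RHS [L^2 M T^-2] ✓
Step 2: v = at → LHS [L T^-1], RHS [L T^-1] ✓
Step 3: E = ½ma²t → LHS [L^2 M T^-2], RHS [L^2 M T^-3] ✗

The first dimensional inconsistency appears in step 3: E = ½ma²t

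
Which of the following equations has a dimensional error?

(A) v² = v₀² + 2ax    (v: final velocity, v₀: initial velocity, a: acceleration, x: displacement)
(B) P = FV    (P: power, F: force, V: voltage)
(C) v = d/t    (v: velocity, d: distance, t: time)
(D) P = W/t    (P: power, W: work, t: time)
(B) P = FV

The equation (B) P = FV is dimensionally incorrect.

LHS (P): [L^2 M T^-3]
RHS (FV): [I^-1 L^3 M^2 T^-5] ✗

The dimensions do not match. The other three equations balance.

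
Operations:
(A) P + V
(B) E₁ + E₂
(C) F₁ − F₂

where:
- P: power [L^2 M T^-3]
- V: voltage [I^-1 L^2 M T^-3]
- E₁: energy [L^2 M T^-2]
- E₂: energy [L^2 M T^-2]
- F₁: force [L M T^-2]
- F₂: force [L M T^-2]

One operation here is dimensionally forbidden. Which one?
(A) P + V

(A) P + V: P [L^2 M T^-3] and V [I^-1 L^2 M T^-3] — different dimensions cannot be added/subtracted ✗
(B) E₁ + E₂: E₁ [L^2 M T^-2] and E₂ [L^2 M T^-2] — same dimensions ✓
(C) F₁ − F₂: F₁ [L M T^-2] and F₂ [L M T^-2] — same dimensions ✓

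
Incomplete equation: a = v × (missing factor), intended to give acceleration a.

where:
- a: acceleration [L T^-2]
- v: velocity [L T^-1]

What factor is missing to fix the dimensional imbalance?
1/t (inverse time), dimensions [T^-1]

a has dimensions [L T^-2] and v has dimensions [L T^-1].
The missing factor must have dimensions [L T^-2] / [L T^-1] = [T^-1], i.e. inverse time (1/t).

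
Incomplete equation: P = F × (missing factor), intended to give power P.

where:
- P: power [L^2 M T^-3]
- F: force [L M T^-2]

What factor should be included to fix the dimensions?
v (velocity), dimensions [L T^-1]

P has dimensions [L^2 M T^-3] and F has dimensions [L M T^-2].
The missing factor must have dimensions [L^2 M T^-3] / [L M T^-2] = [L T^-1], i.e. velocity (v).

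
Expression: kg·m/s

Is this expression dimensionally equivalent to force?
No

The expression kg·m/s has dimensions [L M T^-1], but force has dimensions [L M T^-2].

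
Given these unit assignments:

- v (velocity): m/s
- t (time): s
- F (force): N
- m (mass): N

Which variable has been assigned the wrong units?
m

The variable m (mass) should have units kg, not N.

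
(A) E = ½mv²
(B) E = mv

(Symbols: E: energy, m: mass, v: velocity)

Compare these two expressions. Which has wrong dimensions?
(B)

(A) E = ½mv²: LHS [L^2 M T^-2], RHS [L^2 M T^-2] ✓
(B) E = mv: LHS [L^2 M T^-2], RHS [L M T^-1] ✗

Expression (B) E = mv is dimensionally incorrect.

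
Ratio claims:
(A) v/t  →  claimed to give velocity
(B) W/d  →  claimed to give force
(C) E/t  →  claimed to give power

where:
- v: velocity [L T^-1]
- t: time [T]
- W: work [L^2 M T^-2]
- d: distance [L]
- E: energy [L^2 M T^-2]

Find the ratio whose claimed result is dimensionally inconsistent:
(A) v/t does not give velocity

(A) v/t: [L T^-2] ≠ velocity [L T^-1] ✗
(B) W/d: [L M T^-2] = force [L M T^-2] ✓
(C) E/t: [L^2 M T^-3] = power [L^2 M T^-3] ✓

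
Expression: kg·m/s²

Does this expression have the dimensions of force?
Yes

The expression kg·m/s² has dimensions [L M T^-2], which is exactly force [L M T^-2].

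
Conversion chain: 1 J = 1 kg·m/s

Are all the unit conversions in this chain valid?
The chain is incorrect (it contains an error).

Incorrect: Joule is kg·m²/s², not kg·m/s (that is momentum)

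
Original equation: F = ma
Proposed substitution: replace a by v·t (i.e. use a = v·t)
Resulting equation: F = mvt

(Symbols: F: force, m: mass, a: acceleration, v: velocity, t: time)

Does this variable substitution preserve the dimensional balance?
No

[a] = [L T^-2] and [v·t] = [L]. These differ, so the substitution replaces a quantity by one of different dimensions and the result F = mvt has LHS [L M T^-2] vs RHS [L M] — inconsistent.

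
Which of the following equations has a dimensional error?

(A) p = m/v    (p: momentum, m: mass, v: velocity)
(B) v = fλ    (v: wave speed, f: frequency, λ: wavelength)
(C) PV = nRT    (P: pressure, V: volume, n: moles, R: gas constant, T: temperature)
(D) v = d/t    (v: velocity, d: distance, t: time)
(A) p = m/v

The equation (A) p = m/v is dimensionally incorrect.

LHS (p): [L M T^-1]
RHS (m/v): [L^-1 M T] ✗

The dimensions do not match. The other three equations balance.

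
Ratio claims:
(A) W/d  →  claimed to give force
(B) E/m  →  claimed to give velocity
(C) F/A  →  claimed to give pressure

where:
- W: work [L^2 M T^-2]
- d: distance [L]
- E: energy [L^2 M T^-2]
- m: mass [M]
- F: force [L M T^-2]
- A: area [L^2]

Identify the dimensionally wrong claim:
(B) E/m does not give velocity

(A) W/d: [L M T^-2] = force [L M T^-2] ✓
(B) E/m: [L^2 T^-2] ≠ velocity [L T^-1] ✗
(C) F/A: [L^-1 M T^-2] = pressure [L^-1 M T^-2] ✓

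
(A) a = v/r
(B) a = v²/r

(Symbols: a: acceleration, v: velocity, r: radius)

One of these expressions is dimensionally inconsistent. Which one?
(A)

(A) a = v/r: LHS [L T^-2], RHS [T^-1] ✗
(B) a = v²/r: LHS [L T^-2], RHS [L T^-2] ✓

Expression (A) a = v/r is dimensionally incorrect.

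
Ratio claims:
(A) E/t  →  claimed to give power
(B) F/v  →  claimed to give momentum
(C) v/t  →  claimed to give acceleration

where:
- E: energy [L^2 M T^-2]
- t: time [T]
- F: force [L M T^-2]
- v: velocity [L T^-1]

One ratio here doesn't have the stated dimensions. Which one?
(B) F/v does not give momentum

(A) E/t: [L^2 M T^-3] = power [L^2 M T^-3] ✓
(B) F/v: [M T^-1] ≠ momentum [L M T^-1] ✗
(C) v/t: [L T^-2] = acceleration [L T^-2] ✓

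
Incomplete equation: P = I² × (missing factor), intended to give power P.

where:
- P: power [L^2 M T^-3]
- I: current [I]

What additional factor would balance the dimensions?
R (resistance), dimensions [I^-2 L^2 M T^-3]

P has dimensions [L^2 M T^-3] and I² has dimensions [I^2].
The missing factor must have dimensions [L^2 M T^-3] / [I^2] = [I^-2 L^2 M T^-3], i.e. resistance (R).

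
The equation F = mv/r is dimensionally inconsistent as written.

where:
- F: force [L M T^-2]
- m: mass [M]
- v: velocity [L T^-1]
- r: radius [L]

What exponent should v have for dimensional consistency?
The exponent of v should be 2: F = mv^2/r

The LHS F has dimensions [L M T^-2]; v has dimensions [L T^-1].
As written, the RHS mv/r (exponent 1 on v) has dimensions [M T^-1], which does not match.
With exponent 2, the RHS mv^2/r has dimensions [L M T^-2], matching the LHS.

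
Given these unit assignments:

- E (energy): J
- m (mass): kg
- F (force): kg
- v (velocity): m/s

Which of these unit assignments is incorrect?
F

The variable F (force) should have units N, not kg.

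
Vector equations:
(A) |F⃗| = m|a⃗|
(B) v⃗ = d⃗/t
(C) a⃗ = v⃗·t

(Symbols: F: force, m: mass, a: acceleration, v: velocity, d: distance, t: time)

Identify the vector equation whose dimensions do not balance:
(C) a⃗ = v⃗·t

(A) |F⃗| = m|a⃗|: LHS [L M T^-2], RHS [L M T^-2] ✓ — magnitudes of vectors are scalars
(B) v⃗ = d⃗/t: LHS [L T^-1], RHS [L T^-1] ✓ — displacement (vector) divided by time (scalar)
(C) a⃗ = v⃗·t: LHS [L T^-2], RHS [L] ✗ — acceleration is velocity per time; should be v⃗/t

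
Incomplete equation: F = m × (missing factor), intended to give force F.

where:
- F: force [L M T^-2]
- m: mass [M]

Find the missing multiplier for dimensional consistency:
a (acceleration), dimensions [L T^-2]

F has dimensions [L M T^-2] and m has dimensions [M].
The missing factor must have dimensions [L M T^-2] / [M] = [L T^-2], i.e. acceleration (a).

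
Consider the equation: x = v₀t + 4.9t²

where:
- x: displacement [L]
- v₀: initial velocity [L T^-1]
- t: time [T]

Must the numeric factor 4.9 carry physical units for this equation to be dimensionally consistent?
Yes

x has dimensions [L], while t² alone has dimensions [T^2]. For the equation to balance, the factor 4.9 must carry dimensions [L T^-2] — it is a dimensional constant (a numerical value of a physical quantity with its units suppressed), not a pure number.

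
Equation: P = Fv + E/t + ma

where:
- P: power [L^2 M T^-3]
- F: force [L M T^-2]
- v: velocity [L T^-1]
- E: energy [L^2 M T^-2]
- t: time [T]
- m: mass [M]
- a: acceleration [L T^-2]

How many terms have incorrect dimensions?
1

LHS P: [L^2 M T^-3]
- Fv: [L^2 M T^-3] ✓
- E/t: [L^2 M T^-3] ✓
- ma: [L M T^-2] ✗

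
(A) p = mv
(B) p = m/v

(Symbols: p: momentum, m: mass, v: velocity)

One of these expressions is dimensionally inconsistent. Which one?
(B)

(A) p = mv: LHS [L M T^-1], RHS [L M T^-1] ✓
(B) p = m/v: LHS [L M T^-1], RHS [L^-1 M T] ✗

Expression (B) p = m/v is dimensionally incorrect.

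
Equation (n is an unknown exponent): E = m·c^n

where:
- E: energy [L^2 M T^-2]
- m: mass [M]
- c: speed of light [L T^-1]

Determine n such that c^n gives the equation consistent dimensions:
n = 2

E has dimensions [L^2 M T^-2]; c has dimensions [L T^-1].
The rest of the RHS has dimensions [M], so c^n must supply [L^2 T^-2].
With n = 2: m·c^2 has dimensions [L^2 M T^-2], matching the LHS ✓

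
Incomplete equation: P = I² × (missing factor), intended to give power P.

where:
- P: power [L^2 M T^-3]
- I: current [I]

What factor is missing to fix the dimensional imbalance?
R (resistance), dimensions [I^-2 L^2 M T^-3]

P has dimensions [L^2 M T^-3] and I² has dimensions [I^2].
The missing factor must have dimensions [L^2 M T^-3] / [I^2] = [I^-2 L^2 M T^-3], i.e. resistance (R).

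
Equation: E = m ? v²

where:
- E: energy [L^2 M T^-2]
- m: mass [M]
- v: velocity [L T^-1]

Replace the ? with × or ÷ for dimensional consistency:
multiplication (×): E = m × v²

E [L^2 M T^-2]; m [M]; v² [L^2 T^-2].
m × v² → [L^2 M T^-2] ✓
m ÷ v² → [L^-2 M T^2] ✗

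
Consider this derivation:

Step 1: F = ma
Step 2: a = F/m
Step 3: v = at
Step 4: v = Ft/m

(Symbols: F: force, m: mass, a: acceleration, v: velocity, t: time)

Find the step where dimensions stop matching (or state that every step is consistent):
No step introduces an error — all steps are dimensionally consistent.

Step 1: F = ma → LHS [L M T^-2], RHS [L M T^-2] ✓
Step 2: a = F/m → LHS [L T^-2], RHS [L T^-2] ✓
Step 3: v = at → LHS [L T^-1], RHS [L T^-1] ✓
Step 4: v = Ft/m → LHS [L T^-1], RHS [L T^-1] ✓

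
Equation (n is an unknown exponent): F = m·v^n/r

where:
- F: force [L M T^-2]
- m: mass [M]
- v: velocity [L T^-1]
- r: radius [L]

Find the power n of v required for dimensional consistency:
n = 2

F has dimensions [L M T^-2]; v has dimensions [L T^-1].
The rest of the RHS has dimensions [L^-1 M], so v^n must supply [L^2 T^-2].
With n = 2: m·v^2/r has dimensions [L M T^-2], matching the LHS ✓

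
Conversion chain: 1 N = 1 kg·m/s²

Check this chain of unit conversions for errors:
The chain is correct (no errors).

Correct: Newton is defined as kg·m/s²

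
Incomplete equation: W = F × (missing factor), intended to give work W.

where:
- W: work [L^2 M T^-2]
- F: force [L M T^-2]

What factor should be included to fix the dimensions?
d (distance), dimensions [L]

W has dimensions [L^2 M T^-2] and F has dimensions [L M T^-2].
The missing factor must have dimensions [L^2 M T^-2] / [L M T^-2] = [L], i.e. distance (d).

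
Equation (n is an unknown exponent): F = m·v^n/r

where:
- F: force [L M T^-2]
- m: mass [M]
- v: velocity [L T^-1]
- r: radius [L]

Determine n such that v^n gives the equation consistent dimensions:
n = 2

F has dimensions [L M T^-2]; v has dimensions [L T^-1].
The rest of the RHS has dimensions [L^-1 M], so v^n must supply [L^2 T^-2].
With n = 2: m·v^2/r has dimensions [L M T^-2], matching the LHS ✓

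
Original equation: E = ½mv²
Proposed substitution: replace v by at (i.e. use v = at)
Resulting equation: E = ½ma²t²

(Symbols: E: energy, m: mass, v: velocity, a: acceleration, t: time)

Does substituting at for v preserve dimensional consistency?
Yes

[v] = [L T^-1] and [at] = [L T^-1]. These match, so the substitution replaces a quantity by one of the same dimensions and the result E = ½ma²t² has LHS [L^2 M T^-2] vs RHS [L^2 M T^-2] — still consistent.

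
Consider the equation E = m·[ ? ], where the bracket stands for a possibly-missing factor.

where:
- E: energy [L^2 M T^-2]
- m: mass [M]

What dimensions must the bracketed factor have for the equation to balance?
[L^2 T^-2] — velocity squared (e.g. v²)

E has dimensions [L^2 M T^-2]; m has dimensions [M].
The bracketed factor must supply [L^2 M T^-2] / [M] = [L^2 T^-2].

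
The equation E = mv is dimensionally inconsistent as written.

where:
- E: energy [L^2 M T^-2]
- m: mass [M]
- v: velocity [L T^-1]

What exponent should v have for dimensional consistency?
The exponent of v should be 2: E = mv^2

The LHS E has dimensions [L^2 M T^-2]; v has dimensions [L T^-1].
As written, the RHS mv (exponent 1 on v) has dimensions [L M T^-1], which does not match.
With exponent 2, the RHS mv^2 has dimensions [L^2 M T^-2], matching the LHS.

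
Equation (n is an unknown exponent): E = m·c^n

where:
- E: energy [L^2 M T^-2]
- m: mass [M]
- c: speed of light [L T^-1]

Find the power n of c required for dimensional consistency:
n = 2

E has dimensions [L^2 M T^-2]; c has dimensions [L T^-1].
The rest of the RHS has dimensions [M], so c^n must supply [L^2 T^-2].
With n = 2: m·c^2 has dimensions [L^2 M T^-2], matching the LHS ✓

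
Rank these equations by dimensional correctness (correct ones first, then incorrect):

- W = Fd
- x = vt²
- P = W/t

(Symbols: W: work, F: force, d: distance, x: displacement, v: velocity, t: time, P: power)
Dimensionally correct: W = Fd, P = W/t
Dimensionally incorrect: x = vt²
Ordered (correct first, then incorrect): W = Fd, P = W/t, x = vt²

- W = Fd: LHS [L^2 M T^-2], RHS [L^2 M T^-2] → correct ✓
- x = vt²: LHS [L], RHS [L T] → incorrect ✗
- P = W/t: LHS [L^2 M T^-3], RHS [L^2 M T^-3] → correct ✓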